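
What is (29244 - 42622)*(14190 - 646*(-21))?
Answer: -371319768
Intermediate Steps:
(29244 - 42622)*(14190 - 646*(-21)) = -13378*(14190 + 13566) = -13378*27756 = -371319768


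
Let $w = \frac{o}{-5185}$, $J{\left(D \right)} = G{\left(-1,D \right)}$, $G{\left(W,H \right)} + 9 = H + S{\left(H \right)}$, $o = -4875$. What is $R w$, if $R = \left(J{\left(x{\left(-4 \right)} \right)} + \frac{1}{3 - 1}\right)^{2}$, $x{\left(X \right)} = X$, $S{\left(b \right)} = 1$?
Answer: $\frac{515775}{4148} \approx 124.34$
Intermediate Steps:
$G{\left(W,H \right)} = -8 + H$ ($G{\left(W,H \right)} = -9 + \left(H + 1\right) = -9 + \left(1 + H\right) = -8 + H$)
$J{\left(D \right)} = -8 + D$
$w = \frac{975}{1037}$ ($w = - \frac{4875}{-5185} = \left(-4875\right) \left(- \frac{1}{5185}\right) = \frac{975}{1037} \approx 0.94021$)
$R = \frac{529}{4}$ ($R = \left(\left(-8 - 4\right) + \frac{1}{3 - 1}\right)^{2} = \left(-12 + \frac{1}{2}\right)^{2} = \left(- \frac{23}{2}\right)^{2} = \frac{529}{4} \approx 132.25$)
$R w = \frac{529}{4} \cdot \frac{975}{1037} = \frac{515775}{4148}$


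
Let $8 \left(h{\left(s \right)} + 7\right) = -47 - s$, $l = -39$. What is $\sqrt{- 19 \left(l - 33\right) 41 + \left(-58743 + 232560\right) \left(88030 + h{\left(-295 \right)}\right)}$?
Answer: $3 \sqrt{1700593134} \approx 1.2371 \cdot 10^{5}$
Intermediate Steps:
$h{\left(s \right)} = - \frac{103}{8} - \frac{s}{8}$ ($h{\left(s \right)} = -7 + \frac{-47 - s}{8} = -7 - \left(\frac{47}{8} + \frac{s}{8}\right) = - \frac{103}{8} - \frac{s}{8}$)
$\sqrt{- 19 \left(l - 33\right) 41 + \left(-58743 + 232560\right) \left(88030 + h{\left(-295 \right)}\right)} = \sqrt{- 19 \left(-39 - 33\right) 41 + \left(-58743 + 232560\right) \left(88030 - -24\right)} = \sqrt{- 19 \left(-39 - 33\right) 41 + 173817 \left(88030 + \left(- \frac{103}{8} + \frac{295}{8}\right)\right)} = \sqrt{\left(-19\right) \left(-72\right) 41 + 173817 \left(88030 + 24\right)} = \sqrt{1368 \cdot 41 + 173817 \cdot 88054} = \sqrt{56088 + 15305282118} = \sqrt{15305338206} = 3 \sqrt{1700593134}$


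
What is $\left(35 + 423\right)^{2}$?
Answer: $209764$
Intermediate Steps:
$\left(35 + 423\right)^{2} = 458^{2} = 209764$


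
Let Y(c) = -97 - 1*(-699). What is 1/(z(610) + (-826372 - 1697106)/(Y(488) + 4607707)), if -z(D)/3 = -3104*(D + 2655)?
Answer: 4608309/140109549653642 ≈ 3.2891e-8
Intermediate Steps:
Y(c) = 602 (Y(c) = -97 + 699 = 602)
z(D) = 24723360 + 9312*D (z(D) = -(-9312)*(D + 2655) = -(-9312)*(2655 + D) = -3*(-8241120 - 3104*D) = 24723360 + 9312*D)
1/(z(610) + (-826372 - 1697106)/(Y(488) + 4607707)) = 1/((24723360 + 9312*610) + (-826372 - 1697106)/(602 + 4607707)) = 1/((24723360 + 5680320) - 2523478/4608309) = 1/(30403680 - 2523478*1/4608309) = 1/(30403680 - 2523478/4608309) = 1/(140109549653642/4608309) = 4608309/140109549653642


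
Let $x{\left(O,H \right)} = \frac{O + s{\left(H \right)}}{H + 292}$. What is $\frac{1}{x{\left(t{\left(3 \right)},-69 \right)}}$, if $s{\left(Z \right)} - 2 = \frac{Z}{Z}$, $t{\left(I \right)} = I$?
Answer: $\frac{223}{6} \approx 37.167$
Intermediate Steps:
$s{\left(Z \right)} = 3$ ($s{\left(Z \right)} = 2 + \frac{Z}{Z} = 2 + 1 = 3$)
$x{\left(O,H \right)} = \frac{3 + O}{292 + H}$ ($x{\left(O,H \right)} = \frac{O + 3}{H + 292} = \frac{3 + O}{292 + H}$)
$\frac{1}{x{\left(t{\left(3 \right)},-69 \right)}} = \frac{1}{\frac{1}{292 - 69} \left(3 + 3\right)} = \frac{1}{\frac{1}{223} \cdot 6} = \frac{1}{\frac{6}{223}} = \frac{223}{6}$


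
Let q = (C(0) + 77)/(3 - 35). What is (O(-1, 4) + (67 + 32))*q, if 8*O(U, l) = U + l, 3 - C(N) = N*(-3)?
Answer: -3975/16 ≈ -248.44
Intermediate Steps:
C(N) = 3 + 3*N (C(N) = 3 - N*(-3) = 3 - (-3)*N = 3 + 3*N)
O(U, l) = U/8 + l/8 (O(U, l) = (U + l)/8 = U/8 + l/8)
q = -5/2 (q = ((3 + 3*0) + 77)/(3 - 35) = ((3 + 0) + 77)/(-32) = (3 + 77)*(-1/32) = 80*(-1/32) = -5/2 ≈ -2.5000)
(O(-1, 4) + (67 + 32))*q = (((⅛)*(-1) + (⅛)*4) + (67 + 32))*(-5/2) = ((-⅛ + ½) + 99)*(-5/2) = (3/8 + 99)*(-5/2) = (795/8)*(-5/2) = -3975/16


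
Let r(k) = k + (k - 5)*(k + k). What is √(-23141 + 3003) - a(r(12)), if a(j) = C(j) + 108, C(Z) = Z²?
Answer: -32508 + I*√20138 ≈ -32508.0 + 141.91*I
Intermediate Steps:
r(k) = k + 2*k*(-5 + k) (r(k) = k + (-5 + k)*(2*k) = k + 2*k*(-5 + k))
a(j) = 108 + j² (a(j) = j² + 108 = 108 + j²)
√(-23141 + 3003) - a(r(12)) = √(-23141 + 3003) - (108 + (12*(-9 + 2*12))²) = √(-20138) - (108 + (12*(-9 + 24))²) = I*√20138 - (108 + (12*15)²) = I*√20138 - (108 + 180²) = I*√20138 - (108 + 32400) = I*√20138 - 1*32508 = I*√20138 - 32508 = -32508 + I*√20138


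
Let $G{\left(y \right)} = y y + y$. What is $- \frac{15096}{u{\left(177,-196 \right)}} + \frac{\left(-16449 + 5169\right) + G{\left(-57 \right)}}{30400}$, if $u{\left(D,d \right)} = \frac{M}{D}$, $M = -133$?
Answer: $\frac{534391323}{26600} \approx 20090.0$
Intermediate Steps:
$G{\left(y \right)} = y + y^{2}$ ($G{\left(y \right)} = y^{2} + y = y + y^{2}$)
$u{\left(D,d \right)} = - \frac{133}{D}$
$- \frac{15096}{u{\left(177,-196 \right)}} + \frac{\left(-16449 + 5169\right) + G{\left(-57 \right)}}{30400} = - \frac{15096}{\left(-133\right) \frac{1}{177}} + \frac{\left(-16449 + 5169\right) - 57 \left(1 - 57\right)}{30400} = - \frac{15096}{\left(-133\right) \frac{1}{177}} + \left(-11280 - -3192\right) \frac{1}{30400} = - \frac{15096}{- \frac{133}{177}} + \left(-11280 + 3192\right) \frac{1}{30400} = \left(-15096\right) \left(- \frac{177}{133}\right) - \frac{1011}{3800} = \frac{2671992}{133} - \frac{1011}{3800} = \frac{534391323}{26600}$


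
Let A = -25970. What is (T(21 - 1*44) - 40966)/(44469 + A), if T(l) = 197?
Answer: -40769/18499 ≈ -2.2038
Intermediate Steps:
(T(21 - 1*44) - 40966)/(44469 + A) = (197 - 40966)/(44469 - 25970) = -40769/18499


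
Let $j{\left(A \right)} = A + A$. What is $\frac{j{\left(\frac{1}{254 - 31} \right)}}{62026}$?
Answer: $\frac{1}{6915899} \approx 1.4459 \cdot 10^{-7}$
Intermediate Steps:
$j{\left(A \right)} = 2 A$
$\frac{j{\left(\frac{1}{254 - 31} \right)}}{62026} = \frac{2 \frac{1}{254 - 31}}{62026} = \frac{2}{223} \cdot \frac{1}{62026} = \frac{1}{6915899}$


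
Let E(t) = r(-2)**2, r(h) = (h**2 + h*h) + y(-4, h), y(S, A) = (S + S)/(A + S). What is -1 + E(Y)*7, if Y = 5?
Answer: 5479/9 ≈ 608.78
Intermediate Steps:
y(S, A) = 2*S/(A + S) (y(S, A) = (2*S)/(A + S) = 2*S/(A + S))
r(h) = -8/(-4 + h) + 2*h**2 (r(h) = (h**2 + h*h) + 2*(-4)/(h - 4) = (h**2 + h**2) + 2*(-4)/(-4 + h) = 2*h**2 - 8/(-4 + h) = -8/(-4 + h) + 2*h**2)
E(t) = 784/9 (E(t) = (2*(-4 + (-2)**2*(-4 - 2))/(-4 - 2))**2 = (2*(-4 + 4*(-6))/(-6))**2 = (2*(-1/6)*(-4 - 24))**2 = (2*(-1/6)*(-28))**2 = (28/3)**2 = 784/9)
-1 + E(Y)*7 = -1 + (784/9)*7 = -1 + 5488/9 = 5479/9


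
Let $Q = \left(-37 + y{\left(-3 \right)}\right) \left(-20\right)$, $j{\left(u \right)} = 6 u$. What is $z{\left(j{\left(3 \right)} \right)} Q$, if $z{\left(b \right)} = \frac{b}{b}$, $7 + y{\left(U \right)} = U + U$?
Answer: $1000$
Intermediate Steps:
$y{\left(U \right)} = -7 + 2 U$ ($y{\left(U \right)} = -7 + \left(U + U\right) = -7 + 2 U$)
$Q = 1000$ ($Q = \left(-37 + \left(-7 + 2 \left(-3\right)\right)\right) \left(-20\right) = \left(-37 - 13\right) \left(-20\right) = \left(-50\right) \left(-20\right) = 1000$)
$z{\left(b \right)} = 1$
$z{\left(j{\left(3 \right)} \right)} Q = 1 \cdot 1000 = 1000$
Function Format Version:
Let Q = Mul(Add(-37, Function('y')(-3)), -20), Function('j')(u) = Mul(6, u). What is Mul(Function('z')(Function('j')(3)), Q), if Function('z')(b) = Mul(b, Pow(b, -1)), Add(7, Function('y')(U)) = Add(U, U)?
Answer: 1000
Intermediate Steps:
Function('y')(U) = Add(-7, Mul(2, U)) (Function('y')(U) = Add(-7, Add(U, U)) = Add(-7, Mul(2, U)))
Q = 1000 (Q = Mul(Add(-37, Add(-7, Mul(2, -3))), -20) = Mul(Add(-37, Add(-7, -6)), -20) = Mul(Add(-37, -13), -20) = Mul(-50, -20) = 1000)
Function('z')(b) = 1
Mul(Function('z')(Function('j')(3)), Q) = Mul(1, 1000) = 1000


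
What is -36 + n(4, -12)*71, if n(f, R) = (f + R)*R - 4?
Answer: 6496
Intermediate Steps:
n(f, R) = -4 + R*(R + f) (n(f, R) = (R + f)*R - 4 = R*(R + f) - 4 = -4 + R*(R + f))
-36 + n(4, -12)*71 = -36 + (-4 + (-12)**2 - 12*4)*71 = -36 + (-4 + 144 - 48)*71 = -36 + 92*71 = -36 + 6532 = 6496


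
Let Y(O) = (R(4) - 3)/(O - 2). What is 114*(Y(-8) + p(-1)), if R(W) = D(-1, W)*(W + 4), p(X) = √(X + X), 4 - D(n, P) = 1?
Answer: -1197/5 + 114*I*√2 ≈ -239.4 + 161.22*I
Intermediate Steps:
D(n, P) = 3 (D(n, P) = 4 - 1*1 = 4 - 1 = 3)
p(X) = √2*√X (p(X) = √(2*X) = √2*√X)
R(W) = 12 + 3*W (R(W) = 3*(W + 4) = 3*(4 + W) = 12 + 3*W)
Y(O) = 21/(-2 + O) (Y(O) = ((12 + 3*4) - 3)/(O - 2) = ((12 + 12) - 3)/(-2 + O) = (24 - 3)/(-2 + O) = 21/(-2 + O))
114*(Y(-8) + p(-1)) = 114*(21/(-2 - 8) + √2*√(-1)) = 114*(21/(-10) + √2*I) = 114*(21*(-⅒) + I*√2) = 114*(-21/10 + I*√2) = -1197/5 + 114*I*√2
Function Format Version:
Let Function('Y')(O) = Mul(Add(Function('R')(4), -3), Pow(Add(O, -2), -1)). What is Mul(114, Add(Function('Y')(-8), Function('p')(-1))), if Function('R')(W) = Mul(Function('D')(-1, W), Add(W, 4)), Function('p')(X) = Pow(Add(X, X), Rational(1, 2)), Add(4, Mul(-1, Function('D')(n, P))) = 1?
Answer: Add(Rational(-1197, 5), Mul(114, I, Pow(2, Rational(1, 2)))) ≈ Add(-239.40, Mul(161.22, I))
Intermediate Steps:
Function('D')(n, P) = 3 (Function('D')(n, P) = Add(4, Mul(-1, 1)) = Add(4, -1) = 3)
Function('p')(X) = Mul(Pow(2, Rational(1, 2)), Pow(X, Rational(1, 2))) (Function('p')(X) = Pow(Mul(2, X), Rational(1, 2)) = Mul(Pow(2, Rational(1, 2)), Pow(X, Rational(1, 2))))
Function('R')(W) = Add(12, Mul(3, W)) (Function('R')(W) = Mul(3, Add(W, 4)) = Mul(3, Add(4, W)) = Add(12, Mul(3, W)))
Function('Y')(O) = Mul(21, Pow(Add(-2, O), -1)) (Function('Y')(O) = Mul(Add(Add(12, Mul(3, 4)), -3), Pow(Add(O, -2), -1)) = Mul(Add(Add(12, 12), -3), Pow(Add(-2, O), -1)) = Mul(Add(24, -3), Pow(Add(-2, O), -1)) = Mul(21, Pow(Add(-2, O), -1)))
Mul(114, Add(Function('Y')(-8), Function('p')(-1))) = Mul(114, Add(Mul(21, Pow(Add(-2, -8), -1)), Mul(Pow(2, Rational(1, 2)), Pow(-1, Rational(1, 2))))) = Mul(114, Add(Mul(21, Pow(-10, -1)), Mul(Pow(2, Rational(1, 2)), I))) = Mul(114, Add(Mul(21, Rational(-1, 10)), Mul(I, Pow(2, Rational(1, 2))))) = Mul(114, Add(Rational(-21, 10), Mul(I, Pow(2, Rational(1, 2))))) = Add(Rational(-1197, 5), Mul(114, I, Pow(2, Rational(1, 2))))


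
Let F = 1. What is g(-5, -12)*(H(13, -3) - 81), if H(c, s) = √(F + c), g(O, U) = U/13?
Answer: 972/13 - 12*√14/13 ≈ 71.315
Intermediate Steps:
g(O, U) = U/13 (g(O, U) = U*(1/13) = U/13)
H(c, s) = √(1 + c)
g(-5, -12)*(H(13, -3) - 81) = ((1/13)*(-12))*(√(1 + 13) - 81) = -12*(√14 - 81)/13 = -12*(-81 + √14)/13 = 972/13 - 12*√14/13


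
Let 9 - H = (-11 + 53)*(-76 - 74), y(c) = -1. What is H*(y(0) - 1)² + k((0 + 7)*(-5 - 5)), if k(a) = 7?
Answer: 25243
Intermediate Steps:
H = 6309 (H = 9 - (-11 + 53)*(-76 - 74) = 9 - 42*(-150) = 9 - 1*(-6300) = 9 + 6300 = 6309)
H*(y(0) - 1)² + k((0 + 7)*(-5 - 5)) = 6309*(-1 - 1)² + 7 = 6309*(-2)² + 7 = 6309*4 + 7 = 25236 + 7 = 25243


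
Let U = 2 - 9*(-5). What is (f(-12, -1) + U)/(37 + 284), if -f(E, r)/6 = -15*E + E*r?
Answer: -1105/321 ≈ -3.4424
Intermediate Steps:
U = 47 (U = 2 + 45 = 47)
f(E, r) = 90*E - 6*E*r (f(E, r) = -6*(-15*E + E*r) = 90*E - 6*E*r)
(f(-12, -1) + U)/(37 + 284) = (6*(-12)*(15 - 1*(-1)) + 47)/(37 + 284) = (6*(-12)*(15 + 1) + 47)/321 = (6*(-12)*16 + 47)*(1/321) = (-1152 + 47)*(1/321) = -1105*1/321 = -1105/321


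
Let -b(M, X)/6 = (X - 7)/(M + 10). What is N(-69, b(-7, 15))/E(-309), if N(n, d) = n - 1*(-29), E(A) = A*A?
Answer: -40/95481 ≈ -0.00041893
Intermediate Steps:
E(A) = A**2
b(M, X) = -6*(-7 + X)/(10 + M) (b(M, X) = -6*(X - 7)/(M + 10) = -6*(-7 + X)/(10 + M))
N(n, d) = 29 + n (N(n, d) = n + 29 = 29 + n)
N(-69, b(-7, 15))/E(-309) = (29 - 69)/((-309)**2) = -40/95481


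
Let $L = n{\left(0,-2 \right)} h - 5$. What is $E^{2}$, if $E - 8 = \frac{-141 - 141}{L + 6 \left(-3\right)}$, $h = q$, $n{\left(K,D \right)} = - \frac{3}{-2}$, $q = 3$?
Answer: $\frac{739600}{1369} \approx 540.25$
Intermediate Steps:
$n{\left(K,D \right)} = \frac{3}{2}$ ($n{\left(K,D \right)} = \left(-3\right) \left(- \frac{1}{2}\right) = \frac{3}{2}$)
$h = 3$
$L = - \frac{1}{2}$ ($L = \frac{3}{2} \cdot 3 - 5 = \frac{9}{2} - 5 = - \frac{1}{2} \approx -0.5$)
$E = \frac{860}{37}$ ($E = 8 + \frac{-141 - 141}{- \frac{1}{2} + 6 \left(-3\right)} = 8 - \frac{282}{- \frac{1}{2} - 18} = 8 - \frac{282}{- \frac{37}{2}} = 8 - - \frac{564}{37} = 8 + \frac{564}{37} = \frac{860}{37} \approx 23.243$)
$E^{2} = \left(\frac{860}{37}\right)^{2} = \frac{739600}{1369}$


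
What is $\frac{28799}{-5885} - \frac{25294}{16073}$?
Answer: $- \frac{611741517}{94589605} \approx -6.4673$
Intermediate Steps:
$\frac{28799}{-5885} - \frac{25294}{16073} = 28799 \left(- \frac{1}{5885}\right) - \frac{25294}{16073} = - \frac{28799}{5885} - \frac{25294}{16073} = - \frac{611741517}{94589605}$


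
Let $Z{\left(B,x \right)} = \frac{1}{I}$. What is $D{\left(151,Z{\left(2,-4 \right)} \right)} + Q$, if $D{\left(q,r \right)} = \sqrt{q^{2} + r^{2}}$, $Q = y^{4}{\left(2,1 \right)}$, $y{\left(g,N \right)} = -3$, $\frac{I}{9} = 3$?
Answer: $81 + \frac{\sqrt{16621930}}{27} \approx 232.0$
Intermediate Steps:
$I = 27$ ($I = 9 \cdot 3 = 27$)
$Q = 81$ ($Q = \left(-3\right)^{4} = 81$)
$Z{\left(B,x \right)} = \frac{1}{27}$
$D{\left(151,Z{\left(2,-4 \right)} \right)} + Q = \sqrt{151^{2} + \left(\frac{1}{27}\right)^{2}} + 81 = \sqrt{22801 + \frac{1}{729}} + 81 = \sqrt{\frac{16621930}{729}} + 81 = \frac{\sqrt{16621930}}{27} + 81 = 81 + \frac{\sqrt{16621930}}{27}$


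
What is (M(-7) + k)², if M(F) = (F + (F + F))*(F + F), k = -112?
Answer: 33124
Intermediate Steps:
M(F) = 6*F² (M(F) = (F + 2*F)*(2*F) = (3*F)*(2*F) = 6*F²)
(M(-7) + k)² = (6*(-7)² - 112)² = (6*49 - 112)² = (294 - 112)² = 182² = 33124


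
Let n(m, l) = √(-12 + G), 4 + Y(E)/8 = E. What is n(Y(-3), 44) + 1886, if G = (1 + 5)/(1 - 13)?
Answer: 1886 + 5*I*√2/2 ≈ 1886.0 + 3.5355*I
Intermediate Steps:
Y(E) = -32 + 8*E
G = -½ (G = 6/(-12) = 6*(-1/12) = -½ ≈ -0.50000)
n(m, l) = 5*I*√2/2 (n(m, l) = √(-12 - ½) = √(-25/2) = 5*I*√2/2)
n(Y(-3), 44) + 1886 = 5*I*√2/2 + 1886 = 1886 + 5*I*√2/2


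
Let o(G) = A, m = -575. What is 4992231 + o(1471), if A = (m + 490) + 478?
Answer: 4992624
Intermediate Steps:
A = 393 (A = (-575 + 490) + 478 = -85 + 478 = 393)
o(G) = 393
4992231 + o(1471) = 4992231 + 393 = 4992624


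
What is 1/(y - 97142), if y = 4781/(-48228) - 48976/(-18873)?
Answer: -303402348/29472353628511 ≈ -1.0294e-5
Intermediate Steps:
y = 757260905/303402348 (y = 4781*(-1/48228) - 48976*(-1/18873) = -4781/48228 + 48976/18873 = 757260905/303402348 ≈ 2.4959)
1/(y - 97142) = 1/(757260905/303402348 - 97142) = 1/(-29472353628511/303402348) = -303402348/29472353628511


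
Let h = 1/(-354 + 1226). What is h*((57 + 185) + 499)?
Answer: 741/872 ≈ 0.84977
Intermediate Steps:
h = 1/872 ≈ 0.0011468
h*((57 + 185) + 499) = ((57 + 185) + 499)/872 = (242 + 499)/872 = (1/872)*741 = 741/872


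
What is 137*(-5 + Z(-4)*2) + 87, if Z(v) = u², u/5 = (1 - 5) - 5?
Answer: 554252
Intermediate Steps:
u = -45 (u = 5*((1 - 5) - 5) = 5*(-4 - 5) = 5*(-9) = -45)
Z(v) = 2025 (Z(v) = (-45)² = 2025)
137*(-5 + Z(-4)*2) + 87 = 137*(-5 + 2025*2) + 87 = 137*(-5 + 4050) + 87 = 137*4045 + 87 = 554165 + 87 = 554252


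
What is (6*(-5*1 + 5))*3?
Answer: 0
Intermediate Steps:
(6*(-5*1 + 5))*3 = (6*(-5 + 5))*3 = (6*0)*3 = 0*3 = 0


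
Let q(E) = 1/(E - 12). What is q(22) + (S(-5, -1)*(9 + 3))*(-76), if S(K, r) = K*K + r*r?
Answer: -237119/10 ≈ -23712.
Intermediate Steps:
S(K, r) = K**2 + r**2
q(E) = 1/(-12 + E)
q(22) + (S(-5, -1)*(9 + 3))*(-76) = 1/(-12 + 22) + (((-5)**2 + (-1)**2)*(9 + 3))*(-76) = 1/10 + ((25 + 1)*12)*(-76) = 1/10 + (26*12)*(-76) = 1/10 + 312*(-76) = 1/10 - 23712 = -237119/10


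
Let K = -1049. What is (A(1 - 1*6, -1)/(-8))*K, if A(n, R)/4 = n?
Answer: -5245/2 ≈ -2622.5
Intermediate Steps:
A(n, R) = 4*n
(A(1 - 1*6, -1)/(-8))*K = ((4*(1 - 1*6))/(-8))*(-1049) = ((4*(1 - 6))*(-⅛))*(-1049) = ((4*(-5))*(-⅛))*(-1049) = -20*(-⅛)*(-1049) = (5/2)*(-1049) = -5245/2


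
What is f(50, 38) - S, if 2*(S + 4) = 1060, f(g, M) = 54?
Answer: -472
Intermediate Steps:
S = 526 (S = -4 + (½)*1060 = -4 + 530 = 526)
f(50, 38) - S = 54 - 1*526 = 54 - 526 = -472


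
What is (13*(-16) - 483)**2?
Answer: 477481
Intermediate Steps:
(13*(-16) - 483)**2 = (-208 - 483)**2 = (-691)**2 = 477481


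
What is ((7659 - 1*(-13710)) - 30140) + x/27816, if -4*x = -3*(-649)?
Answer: -325299497/37088 ≈ -8771.0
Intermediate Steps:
x = -1947/4 (x = -(-3)*(-649)/4 = -1/4*1947 = -1947/4 ≈ -486.75)
((7659 - 1*(-13710)) - 30140) + x/27816 = ((7659 - 1*(-13710)) - 30140) - 1947/4/27816 = ((7659 + 13710) - 30140) - 1947/4*1/27816 = (21369 - 30140) - 649/37088 = -8771 - 649/37088 = -325299497/37088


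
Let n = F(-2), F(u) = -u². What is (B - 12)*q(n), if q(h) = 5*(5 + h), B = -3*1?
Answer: -75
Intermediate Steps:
n = -4 (n = -1*(-2)² = -1*4 = -4)
B = -3
q(h) = 25 + 5*h
(B - 12)*q(n) = (-3 - 12)*(25 + 5*(-4)) = -15*(25 - 20) = -15*5 = -75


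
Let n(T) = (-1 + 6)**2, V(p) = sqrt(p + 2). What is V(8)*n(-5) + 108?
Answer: 108 + 25*sqrt(10) ≈ 187.06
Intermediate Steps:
V(p) = sqrt(2 + p)
n(T) = 25 (n(T) = 5**2 = 25)
V(8)*n(-5) + 108 = sqrt(2 + 8)*25 + 108 = sqrt(10)*25 + 108 = 25*sqrt(10) + 108 = 108 + 25*sqrt(10)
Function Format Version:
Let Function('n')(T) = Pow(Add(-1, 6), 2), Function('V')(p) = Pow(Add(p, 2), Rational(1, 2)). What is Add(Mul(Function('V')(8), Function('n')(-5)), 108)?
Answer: Add(108, Mul(25, Pow(10, Rational(1, 2)))) ≈ 187.06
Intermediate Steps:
Function('V')(p) = Pow(Add(2, p), Rational(1, 2))
Function('n')(T) = 25 (Function('n')(T) = Pow(5, 2) = 25)
Add(Mul(Function('V')(8), Function('n')(-5)), 108) = Add(Mul(Pow(Add(2, 8), Rational(1, 2)), 25), 108) = Add(Mul(Pow(10, Rational(1, 2)), 25), 108) = Add(Mul(25, Pow(10, Rational(1, 2))), 108) = Add(108, Mul(25, Pow(10, Rational(1, 2))))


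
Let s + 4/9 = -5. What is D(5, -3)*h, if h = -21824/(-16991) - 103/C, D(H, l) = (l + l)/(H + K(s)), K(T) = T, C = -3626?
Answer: 2183865219/123218732 ≈ 17.723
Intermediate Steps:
s = -49/9 (s = -4/9 - 5 = -49/9 ≈ -5.4444)
D(H, l) = 2*l/(-49/9 + H) (D(H, l) = (l + l)/(H - 49/9) = (2*l)/(-49/9 + H) = 2*l/(-49/9 + H))
h = 80883897/61609366 (h = -21824/(-16991) - 103/(-3626) = -21824*(-1/16991) - 103*(-1/3626) = 21824/16991 + 103/3626 = 80883897/61609366 ≈ 1.3129)
D(5, -3)*h = (18*(-3)/(-49 + 9*5))*(80883897/61609366) = (18*(-3)/(-49 + 45))*(80883897/61609366) = (18*(-3)/(-4))*(80883897/61609366) = (18*(-3)*(-¼))*(80883897/61609366) = (27/2)*(80883897/61609366) = 2183865219/123218732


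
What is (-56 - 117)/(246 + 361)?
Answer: -173/607 ≈ -0.28501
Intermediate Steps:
(-56 - 117)/(246 + 361) = -173/607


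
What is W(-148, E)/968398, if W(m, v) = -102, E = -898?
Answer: -51/484199 ≈ -0.00010533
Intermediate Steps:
W(-148, E)/968398 = -102/968398 = -102*1/968398 = -51/484199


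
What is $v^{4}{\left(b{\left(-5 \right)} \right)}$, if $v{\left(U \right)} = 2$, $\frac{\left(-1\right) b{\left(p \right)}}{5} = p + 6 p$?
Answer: $16$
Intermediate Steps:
$b{\left(p \right)} = - 35 p$ ($b{\left(p \right)} = - 5 \left(p + 6 p\right) = - 5 \cdot 7 p = - 35 p$)
$v^{4}{\left(b{\left(-5 \right)} \right)} = 2^{4} = 16$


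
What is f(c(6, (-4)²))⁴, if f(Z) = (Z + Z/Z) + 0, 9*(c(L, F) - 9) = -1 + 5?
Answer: 78074896/6561 ≈ 11900.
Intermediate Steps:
c(L, F) = 85/9 (c(L, F) = 9 + (-1 + 5)/9 = 9 + (⅑)*4 = 9 + 4/9 = 85/9)
f(Z) = 1 + Z (f(Z) = (Z + 1) + 0 = (1 + Z) + 0 = 1 + Z)
f(c(6, (-4)²))⁴ = (1 + 85/9)⁴ = (94/9)⁴ = 78074896/6561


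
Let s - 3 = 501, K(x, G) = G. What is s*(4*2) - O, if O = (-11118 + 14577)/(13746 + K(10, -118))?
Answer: 54944637/13628 ≈ 4031.7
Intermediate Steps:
s = 504 (s = 3 + 501 = 504)
O = 3459/13628 (O = (-11118 + 14577)/(13746 - 118) = 3459/13628 ≈ 0.25382)
s*(4*2) - O = 504*(4*2) - 1*3459/13628 = 504*8 - 3459/13628 = 4032 - 3459/13628 = 54944637/13628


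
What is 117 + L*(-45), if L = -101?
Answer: 4662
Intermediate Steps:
117 + L*(-45) = 117 - 101*(-45) = 117 + 4545 = 4662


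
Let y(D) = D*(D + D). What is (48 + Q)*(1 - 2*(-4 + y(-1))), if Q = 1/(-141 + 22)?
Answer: 28555/119 ≈ 239.96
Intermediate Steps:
y(D) = 2*D² (y(D) = D*(2*D) = 2*D²)
Q = -1/119 (Q = 1/(-119) = -1/119 ≈ -0.0084034)
(48 + Q)*(1 - 2*(-4 + y(-1))) = (48 - 1/119)*(1 - 2*(-4 + 2*(-1)²)) = 5711*(1 - 2*(-4 + 2*1))/119 = 5711*(1 - 2*(-4 + 2))/119 = 5711*(1 - 2*(-2))/119 = 5711*(1 - 1*(-4))/119 = 5711*(1 + 4)/119 = (5711/119)*5 = 28555/119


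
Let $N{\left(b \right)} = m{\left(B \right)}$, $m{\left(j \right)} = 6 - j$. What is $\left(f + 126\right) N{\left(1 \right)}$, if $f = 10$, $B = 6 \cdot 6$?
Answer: $-4080$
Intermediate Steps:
$B = 36$
$N{\left(b \right)} = -30$ ($N{\left(b \right)} = 6 - 36 = -30$)
$\left(f + 126\right) N{\left(1 \right)} = \left(10 + 126\right) \left(-30\right) = 136 \left(-30\right) = -4080$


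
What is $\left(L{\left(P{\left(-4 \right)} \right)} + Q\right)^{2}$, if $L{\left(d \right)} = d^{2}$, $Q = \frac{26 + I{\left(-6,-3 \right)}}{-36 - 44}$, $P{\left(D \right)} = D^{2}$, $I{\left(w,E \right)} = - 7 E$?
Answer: $\frac{417507489}{6400} \approx 65236.0$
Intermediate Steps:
$Q = - \frac{47}{80}$ ($Q = \frac{26 - -21}{-36 - 44} = \frac{26 + 21}{-80} = 47 \left(- \frac{1}{80}\right) = - \frac{47}{80} \approx -0.5875$)
$\left(L{\left(P{\left(-4 \right)} \right)} + Q\right)^{2} = \left(\left(\left(-4\right)^{2}\right)^{2} - \frac{47}{80}\right)^{2} = \left(16^{2} - \frac{47}{80}\right)^{2} = \left(256 - \frac{47}{80}\right)^{2} = \left(\frac{20433}{80}\right)^{2} = \frac{417507489}{6400}$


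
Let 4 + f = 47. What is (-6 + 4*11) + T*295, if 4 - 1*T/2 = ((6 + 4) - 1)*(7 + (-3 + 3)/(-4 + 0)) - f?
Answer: -9402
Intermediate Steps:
f = 43 (f = -4 + 47 = 43)
T = -32 (T = 8 - 2*(((6 + 4) - 1)*(7 + (-3 + 3)/(-4 + 0)) - 1*43) = 8 - 2*((10 - 1)*(7 + 0/(-4)) - 43) = 8 - 2*(9*(7 + 0*(-¼)) - 43) = 8 - 2*(9*(7 + 0) - 43) = 8 - 2*(9*7 - 43) = 8 - 2*(63 - 43) = 8 - 2*20 = 8 - 40 = -32)
(-6 + 4*11) + T*295 = (-6 + 4*11) - 32*295 = (-6 + 44) - 9440 = 38 - 9440 = -9402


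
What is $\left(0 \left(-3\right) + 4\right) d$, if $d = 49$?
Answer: $196$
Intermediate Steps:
$\left(0 \left(-3\right) + 4\right) d = \left(0 \left(-3\right) + 4\right) 49 = \left(0 + 4\right) 49 = 4 \cdot 49 = 196$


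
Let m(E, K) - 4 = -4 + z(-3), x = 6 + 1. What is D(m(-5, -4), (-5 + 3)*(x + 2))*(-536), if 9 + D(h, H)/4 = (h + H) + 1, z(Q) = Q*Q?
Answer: 36448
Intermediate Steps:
z(Q) = Q**2
x = 7
m(E, K) = 9 (m(E, K) = 4 + (-4 + (-3)**2) = 4 + (-4 + 9) = 4 + 5 = 9)
D(h, H) = -32 + 4*H + 4*h (D(h, H) = -36 + 4*((h + H) + 1) = -36 + 4*((H + h) + 1) = -36 + 4*(1 + H + h) = -36 + (4 + 4*H + 4*h) = -32 + 4*H + 4*h)
D(m(-5, -4), (-5 + 3)*(x + 2))*(-536) = (-32 + 4*((-5 + 3)*(7 + 2)) + 4*9)*(-536) = (-32 + 4*(-2*9) + 36)*(-536) = (-32 + 4*(-18) + 36)*(-536) = (-32 - 72 + 36)*(-536) = -68*(-536) = 36448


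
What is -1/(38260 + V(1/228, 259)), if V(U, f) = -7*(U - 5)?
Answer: -228/8731253 ≈ -2.6113e-5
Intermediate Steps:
V(U, f) = 35 - 7*U (V(U, f) = -7*(-5 + U) = 35 - 7*U)
-1/(38260 + V(1/228, 259)) = -1/(38260 + (35 - 7/228)) = -1/(38260 + 7973/228) = -1/8731253/228 = -1*228/8731253 = -228/8731253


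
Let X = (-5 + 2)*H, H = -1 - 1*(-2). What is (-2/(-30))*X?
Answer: -1/5 ≈ -0.20000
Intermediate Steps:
H = 1 (H = -1 + 2 = 1)
X = -3 (X = (-5 + 2)*1 = -3*1 = -3)
(-2/(-30))*X = -2/(-30)*(-3) = -2*(-1/30)*(-3) = (1/15)*(-3) = -1/5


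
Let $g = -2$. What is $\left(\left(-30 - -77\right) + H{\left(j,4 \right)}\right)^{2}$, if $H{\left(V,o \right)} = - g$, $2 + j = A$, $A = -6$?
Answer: $2401$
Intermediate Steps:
$j = -8$ ($j = -2 - 6 = -8$)
$H{\left(V,o \right)} = 2$ ($H{\left(V,o \right)} = \left(-1\right) \left(-2\right) = 2$)
$\left(\left(-30 - -77\right) + H{\left(j,4 \right)}\right)^{2} = \left(\left(-30 - -77\right) + 2\right)^{2} = \left(\left(-30 + 77\right) + 2\right)^{2} = \left(47 + 2\right)^{2} = 49^{2} = 2401$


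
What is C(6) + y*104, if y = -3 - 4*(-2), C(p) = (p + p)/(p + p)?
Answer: 521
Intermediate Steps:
C(p) = 1 (C(p) = (2*p)/((2*p)) = (2*p)*(1/(2*p)) = 1)
y = 5 (y = -3 + 8 = 5)
C(6) + y*104 = 1 + 5*104 = 1 + 520 = 521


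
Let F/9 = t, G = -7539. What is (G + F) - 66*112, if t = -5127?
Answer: -61074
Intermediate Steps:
F = -46143 (F = 9*(-5127) = -46143)
(G + F) - 66*112 = (-7539 - 46143) - 66*112 = -53682 - 7392 = -61074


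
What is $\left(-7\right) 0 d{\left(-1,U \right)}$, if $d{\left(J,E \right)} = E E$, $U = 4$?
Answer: $0$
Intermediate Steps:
$d{\left(J,E \right)} = E^{2}$
$\left(-7\right) 0 d{\left(-1,U \right)} = \left(-7\right) 0 \cdot 4^{2} = 0 \cdot 16 = 0$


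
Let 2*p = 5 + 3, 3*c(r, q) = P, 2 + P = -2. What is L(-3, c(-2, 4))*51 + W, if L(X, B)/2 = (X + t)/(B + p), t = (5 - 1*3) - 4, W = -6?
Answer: -789/4 ≈ -197.25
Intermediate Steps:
P = -4 (P = -2 - 2 = -4)
c(r, q) = -4/3 (c(r, q) = (⅓)*(-4) = -4/3)
t = -2 (t = (5 - 3) - 4 = 2 - 4 = -2)
p = 4 (p = (5 + 3)/2 = (½)*8 = 4)
L(X, B) = 2*(-2 + X)/(4 + B) (L(X, B) = 2*((X - 2)/(B + 4)) = 2*((-2 + X)/(4 + B)) = 2*(-2 + X)/(4 + B))
L(-3, c(-2, 4))*51 + W = (2*(-2 - 3)/(4 - 4/3))*51 - 6 = (2*(-5)/(8/3))*51 - 6 = (2*(3/8)*(-5))*51 - 6 = -15/4*51 - 6 = -765/4 - 6 = -789/4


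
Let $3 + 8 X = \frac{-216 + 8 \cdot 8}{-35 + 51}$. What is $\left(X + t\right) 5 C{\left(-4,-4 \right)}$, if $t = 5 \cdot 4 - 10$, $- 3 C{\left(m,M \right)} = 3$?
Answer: $- \frac{675}{16} \approx -42.188$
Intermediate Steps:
$C{\left(m,M \right)} = -1$ ($C{\left(m,M \right)} = \left(- \frac{1}{3}\right) 3 = -1$)
$t = 10$ ($t = 20 - 10 = 10$)
$X = - \frac{25}{16}$ ($X = - \frac{3}{8} + \frac{\left(-216 + 8 \cdot 8\right) \frac{1}{-35 + 51}}{8} = - \frac{3}{8} + \frac{\left(-216 + 64\right) \frac{1}{16}}{8} = - \frac{3}{8} + \frac{\left(-152\right) \frac{1}{16}}{8} = - \frac{3}{8} + \frac{1}{8} \left(- \frac{19}{2}\right) = - \frac{3}{8} - \frac{19}{16} = - \frac{25}{16} \approx -1.5625$)
$\left(X + t\right) 5 C{\left(-4,-4 \right)} = \left(- \frac{25}{16} + 10\right) 5 \left(-1\right) = \frac{135}{16} \left(-5\right) = - \frac{675}{16}$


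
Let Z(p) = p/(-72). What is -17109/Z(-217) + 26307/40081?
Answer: -49367991069/8697577 ≈ -5676.1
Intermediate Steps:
Z(p) = -p/72 (Z(p) = p*(-1/72) = -p/72)
-17109/Z(-217) + 26307/40081 = -17109/((-1/72*(-217))) + 26307/40081 = -17109/217/72 + 26307*(1/40081) = -17109*72/217 + 26307/40081 = -1231848/217 + 26307/40081 = -49367991069/8697577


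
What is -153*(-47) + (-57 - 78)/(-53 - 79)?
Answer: 316449/44 ≈ 7192.0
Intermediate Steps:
-153*(-47) + (-57 - 78)/(-53 - 79) = 7191 - 135/(-132) = 7191 - 135*(-1/132) = 7191 + 45/44 = 316449/44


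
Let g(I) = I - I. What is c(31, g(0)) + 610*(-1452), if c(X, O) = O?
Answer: -885720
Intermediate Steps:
g(I) = 0
c(31, g(0)) + 610*(-1452) = 0 + 610*(-1452) = 0 - 885720 = -885720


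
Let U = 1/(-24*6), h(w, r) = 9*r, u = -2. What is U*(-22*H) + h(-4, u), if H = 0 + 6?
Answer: -205/12 ≈ -17.083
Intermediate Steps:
H = 6
U = -1/144 (U = 1/(-144) = -1/144 ≈ -0.0069444)
U*(-22*H) + h(-4, u) = -(-11)*6/72 + 9*(-2) = -1/144*(-132) - 18 = 11/12 - 18 = -205/12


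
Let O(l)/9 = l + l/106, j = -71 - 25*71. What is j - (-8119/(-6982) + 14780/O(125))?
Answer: -312680362777/168091650 ≈ -1860.2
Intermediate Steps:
j = -1846 (j = -71 - 1775 = -1846)
O(l) = 963*l/106 (O(l) = 9*(l + l/106) = 9*(107*l/106) = 963*l/106)
j - (-8119/(-6982) + 14780/O(125)) = -1846 - (-8119/(-6982) + 14780/(((963/106)*125))) = -1846 - (-8119*(-1/6982) + 14780/(120375/106)) = -1846 - (8119/6982 + 14780*(106/120375)) = -1846 - (8119/6982 + 313336/24075) = -1846 - 1*2383176877/168091650 = -1846 - 2383176877/168091650 = -312680362777/168091650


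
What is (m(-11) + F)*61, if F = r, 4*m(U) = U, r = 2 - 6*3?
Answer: -4575/4 ≈ -1143.8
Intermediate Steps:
r = -16 (r = 2 - 18 = -16)
m(U) = U/4
F = -16
(m(-11) + F)*61 = ((1/4)*(-11) - 16)*61 = (-11/4 - 16)*61 = -75/4*61 = -4575/4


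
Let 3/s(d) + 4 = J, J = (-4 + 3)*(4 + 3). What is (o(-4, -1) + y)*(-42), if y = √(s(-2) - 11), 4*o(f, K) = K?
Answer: 21/2 - 84*I*√341/11 ≈ 10.5 - 141.01*I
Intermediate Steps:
o(f, K) = K/4
J = -7 (J = -1*7 = -7)
s(d) = -3/11 (s(d) = 3/(-4 - 7) = 3/(-11) = 3*(-1/11) = -3/11)
y = 2*I*√341/11 (y = √(-3/11 - 11) = √(-124/11) = 2*I*√341/11 ≈ 3.3575*I)
(o(-4, -1) + y)*(-42) = ((¼)*(-1) + 2*I*√341/11)*(-42) = (-¼ + 2*I*√341/11)*(-42) = 21/2 - 84*I*√341/11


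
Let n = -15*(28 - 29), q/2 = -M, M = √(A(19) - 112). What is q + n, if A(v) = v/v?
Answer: 15 - 2*I*√111 ≈ 15.0 - 21.071*I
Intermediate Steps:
A(v) = 1
M = I*√111 (M = √(1 - 112) = √(-111) = I*√111 ≈ 10.536*I)
q = -2*I*√111 (q = 2*(-I*√111) = -2*I*√111 ≈ -21.071*I)
n = 15 (n = -15*(-1) = 15)
q + n = -2*I*√111 + 15 = 15 - 2*I*√111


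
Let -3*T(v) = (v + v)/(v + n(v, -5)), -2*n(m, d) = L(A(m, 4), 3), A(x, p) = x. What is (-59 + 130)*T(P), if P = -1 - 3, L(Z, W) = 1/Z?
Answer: -4544/93 ≈ -48.860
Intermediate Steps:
n(m, d) = -1/(2*m)
P = -4
T(v) = -2*v/(3*(v - 1/(2*v))) (T(v) = -(v + v)/(3*(v - 1/(2*v))) = -2*v/(3*(v - 1/(2*v))))
(-59 + 130)*T(P) = (-59 + 130)*(-4*(-4)**2/(-3 + 6*(-4)**2)) = 71*(-4*16/(-3 + 6*16)) = 71*(-4*16/(-3 + 96)) = 71*(-4*16/93) = 71*(-4*16*1/93) = 71*(-64/93) = -4544/93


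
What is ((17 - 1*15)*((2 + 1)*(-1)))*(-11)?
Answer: 66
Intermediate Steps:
((17 - 1*15)*((2 + 1)*(-1)))*(-11) = ((17 - 15)*(3*(-1)))*(-11) = (2*(-3))*(-11) = -6*(-11) = 66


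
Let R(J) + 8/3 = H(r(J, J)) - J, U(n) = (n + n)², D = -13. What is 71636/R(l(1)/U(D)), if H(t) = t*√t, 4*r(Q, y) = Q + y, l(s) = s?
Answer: -4251219168827904/158340404759 - 22663338048*√2/158340404759 ≈ -26849.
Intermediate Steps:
U(n) = 4*n² (U(n) = (2*n)² = 4*n²)
r(Q, y) = Q/4 + y/4 (r(Q, y) = (Q + y)/4 = Q/4 + y/4)
H(t) = t^(3/2)
R(J) = -8/3 - J + √2*J^(3/2)/4 (R(J) = -8/3 + ((J/4 + J/4)^(3/2) - J) = -8/3 + ((J/2)^(3/2) - J) = -8/3 + (√2*J^(3/2)/4 - J) = -8/3 + (-J + √2*J^(3/2)/4) = -8/3 - J + √2*J^(3/2)/4)
71636/R(l(1)/U(D)) = 71636/(-8/3 - 1/(4*(-13)²) + √2*(1/(4*(-13)²))^(3/2)/4) = 71636/(-8/3 - 1/(4*169) + √2*(1/(4*169))^(3/2)/4) = 71636/(-8/3 - 1/676 + √2*(1/676)^(3/2)/4) = 71636/(-8/3 - 1/676 + √2*(1*(1/676))^(3/2)/4) = 71636/(-8/3 - 1*1/676 + √2*(1/676)^(3/2)/4) = 71636/(-8/3 - 1/676 + (¼)*√2*(1/17576)) = 71636/(-8/3 - 1/676 + √2/70304) = 71636/(-5411/2028 + √2/70304)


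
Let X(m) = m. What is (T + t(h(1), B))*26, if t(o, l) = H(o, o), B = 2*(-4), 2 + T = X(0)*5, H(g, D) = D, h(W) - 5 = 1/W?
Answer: 104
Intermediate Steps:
h(W) = 5 + 1/W
T = -2 (T = -2 + 0*5 = -2 + 0 = -2)
B = -8
t(o, l) = o
(T + t(h(1), B))*26 = (-2 + (5 + 1/1))*26 = (-2 + (5 + 1))*26 = (-2 + 6)*26 = 4*26 = 104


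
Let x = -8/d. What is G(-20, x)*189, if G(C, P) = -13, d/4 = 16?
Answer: -2457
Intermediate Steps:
d = 64 (d = 4*16 = 64)
x = -⅛ (x = -8/64 = -8*1/64 = -⅛ ≈ -0.12500)
G(-20, x)*189 = -13*189 = -2457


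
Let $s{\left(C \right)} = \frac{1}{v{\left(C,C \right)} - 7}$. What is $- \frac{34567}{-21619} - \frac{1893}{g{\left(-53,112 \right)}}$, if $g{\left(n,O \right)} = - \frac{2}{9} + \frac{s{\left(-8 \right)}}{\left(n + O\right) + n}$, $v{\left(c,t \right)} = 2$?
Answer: $\frac{283386467}{38249} \approx 7409.0$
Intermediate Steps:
$s{\left(C \right)} = - \frac{1}{5}$ ($s{\left(C \right)} = \frac{1}{2 - 7} = \frac{1}{-5} = - \frac{1}{5}$)
$g{\left(n,O \right)} = - \frac{2}{9} - \frac{1}{5 \left(O + 2 n\right)}$ ($g{\left(n,O \right)} = - \frac{2}{9} - \frac{1}{5 \left(\left(n + O\right) + n\right)} = \left(-2\right) \frac{1}{9} - \frac{1}{5 \left(\left(O + n\right) + n\right)} = - \frac{2}{9} - \frac{1}{5 \left(O + 2 n\right)}$)
$- \frac{34567}{-21619} - \frac{1893}{g{\left(-53,112 \right)}} = - \frac{34567}{-21619} - \frac{1893}{\frac{1}{45} \frac{1}{112 + 2 \left(-53\right)} \left(-9 - -1060 - 1120\right)} = \left(-34567\right) \left(- \frac{1}{21619}\right) - \frac{1893}{\frac{1}{45} \frac{1}{112 - 106} \left(-9 + 1060 - 1120\right)} = \frac{2659}{1663} - \frac{1893}{\frac{1}{45} \cdot \frac{1}{6} \left(-69\right)} = \frac{2659}{1663} - \frac{1893}{- \frac{23}{90}} = \frac{2659}{1663} - - \frac{170370}{23} = \frac{2659}{1663} + \frac{170370}{23} = \frac{283386467}{38249}$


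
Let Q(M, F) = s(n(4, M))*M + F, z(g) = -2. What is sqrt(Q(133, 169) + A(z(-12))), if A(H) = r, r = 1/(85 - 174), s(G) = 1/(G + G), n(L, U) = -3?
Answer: sqrt(41867202)/534 ≈ 12.117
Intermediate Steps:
s(G) = 1/(2*G)
r = -1/89 (r = 1/(-89) = -1/89 ≈ -0.011236)
A(H) = -1/89
Q(M, F) = F - M/6 (Q(M, F) = ((1/2)/(-3))*M + F = ((1/2)*(-1/3))*M + F = -M/6 + F = F - M/6)
sqrt(Q(133, 169) + A(z(-12))) = sqrt((169 - 1/6*133) - 1/89) = sqrt((169 - 133/6) - 1/89) = sqrt(881/6 - 1/89) = sqrt(78403/534) = sqrt(41867202)/534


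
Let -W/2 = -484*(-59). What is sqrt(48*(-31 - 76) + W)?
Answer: 2*I*sqrt(15562) ≈ 249.5*I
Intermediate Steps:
W = -57112 (W = -(-968)*(-59) = -2*28556 = -57112)
sqrt(48*(-31 - 76) + W) = sqrt(48*(-31 - 76) - 57112) = sqrt(48*(-107) - 57112) = sqrt(-5136 - 57112) = sqrt(-62248) = 2*I*sqrt(15562)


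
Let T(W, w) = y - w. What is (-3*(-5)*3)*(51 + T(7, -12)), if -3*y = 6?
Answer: 2745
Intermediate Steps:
y = -2 (y = -⅓*6 = -2)
T(W, w) = -2 - w
(-3*(-5)*3)*(51 + T(7, -12)) = (-3*(-5)*3)*(51 + (-2 - 1*(-12))) = (15*3)*(51 + (-2 + 12)) = 45*(51 + 10) = 45*61 = 2745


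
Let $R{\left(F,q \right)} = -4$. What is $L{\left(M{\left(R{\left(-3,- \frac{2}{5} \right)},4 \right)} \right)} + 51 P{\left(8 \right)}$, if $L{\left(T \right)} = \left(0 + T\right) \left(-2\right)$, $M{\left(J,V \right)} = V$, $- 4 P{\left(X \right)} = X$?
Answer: $-110$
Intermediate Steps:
$P{\left(X \right)} = - \frac{X}{4}$
$L{\left(T \right)} = - 2 T$ ($L{\left(T \right)} = T \left(-2\right) = - 2 T$)
$L{\left(M{\left(R{\left(-3,- \frac{2}{5} \right)},4 \right)} \right)} + 51 P{\left(8 \right)} = \left(-2\right) 4 + 51 \left(\left(- \frac{1}{4}\right) 8\right) = -8 + 51 \left(-2\right) = -8 - 102 = -110$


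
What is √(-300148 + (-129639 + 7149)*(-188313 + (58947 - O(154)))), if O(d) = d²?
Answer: 4*√1171919627 ≈ 1.3693e+5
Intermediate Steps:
√(-300148 + (-129639 + 7149)*(-188313 + (58947 - O(154)))) = √(-300148 + (-129639 + 7149)*(-188313 + (58947 - 1*154²))) = √(-300148 - 122490*(-188313 + (58947 - 1*23716))) = √(-300148 - 122490*(-188313 + (58947 - 23716))) = √(-300148 - 122490*(-188313 + 35231)) = √(-300148 - 122490*(-153082)) = √(-300148 + 18751014180) = √18750714032 = 4*√1171919627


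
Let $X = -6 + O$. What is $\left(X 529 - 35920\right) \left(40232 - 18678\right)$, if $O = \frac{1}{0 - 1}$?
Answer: $-854034142$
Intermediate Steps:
$O = -1$ ($O = \frac{1}{0 - 1} = \frac{1}{-1} = -1$)
$X = -7$ ($X = -6 - 1 = -7$)
$\left(X 529 - 35920\right) \left(40232 - 18678\right) = \left(\left(-7\right) 529 - 35920\right) \left(40232 - 18678\right) = \left(-3703 - 35920\right) 21554 = \left(-39623\right) 21554 = -854034142$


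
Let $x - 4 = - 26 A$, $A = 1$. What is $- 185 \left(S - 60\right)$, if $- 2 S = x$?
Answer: $9065$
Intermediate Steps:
$x = -22$ ($x = 4 - 26 = -22$)
$S = 11$ ($S = \left(- \frac{1}{2}\right) \left(-22\right) = 11$)
$- 185 \left(S - 60\right) = - 185 \left(11 - 60\right) = \left(-185\right) \left(-49\right) = 9065$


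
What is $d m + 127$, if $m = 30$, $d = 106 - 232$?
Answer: $-3653$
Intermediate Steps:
$d = -126$
$d m + 127 = \left(-126\right) 30 + 127 = -3780 + 127 = -3653$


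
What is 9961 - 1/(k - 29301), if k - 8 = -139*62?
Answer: 377631472/37911 ≈ 9961.0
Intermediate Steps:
k = -8610 (k = 8 - 139*62 = 8 - 8618 = -8610)
9961 - 1/(k - 29301) = 9961 - 1/(-8610 - 29301) = 9961 - 1/(-37911) = 9961 - 1*(-1/37911) = 9961 + 1/37911 = 377631472/37911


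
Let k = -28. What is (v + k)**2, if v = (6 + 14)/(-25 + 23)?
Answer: 1444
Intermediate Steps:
v = -10 (v = 20/(-2) = 20*(-1/2) = -10)
(v + k)**2 = (-10 - 28)**2 = (-38)**2 = 1444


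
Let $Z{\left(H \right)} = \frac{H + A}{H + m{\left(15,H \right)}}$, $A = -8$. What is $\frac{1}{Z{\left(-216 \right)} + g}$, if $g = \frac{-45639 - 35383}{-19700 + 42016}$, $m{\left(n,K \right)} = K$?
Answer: $- \frac{301266}{937585} \approx -0.32132$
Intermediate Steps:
$Z{\left(H \right)} = \frac{-8 + H}{2 H}$ ($Z{\left(H \right)} = \frac{H - 8}{H + H} = \frac{-8 + H}{2 H}$)
$g = - \frac{40511}{11158}$ ($g = - \frac{81022}{22316} = \left(-81022\right) \frac{1}{22316} = - \frac{40511}{11158} \approx -3.6307$)
$\frac{1}{Z{\left(-216 \right)} + g} = \frac{1}{\frac{-8 - 216}{2 \left(-216\right)} - \frac{40511}{11158}} = \frac{1}{\frac{1}{2} \left(- \frac{1}{216}\right) \left(-224\right) - \frac{40511}{11158}} = \frac{1}{\frac{14}{27} - \frac{40511}{11158}} = \frac{1}{- \frac{937585}{301266}} = - \frac{301266}{937585}$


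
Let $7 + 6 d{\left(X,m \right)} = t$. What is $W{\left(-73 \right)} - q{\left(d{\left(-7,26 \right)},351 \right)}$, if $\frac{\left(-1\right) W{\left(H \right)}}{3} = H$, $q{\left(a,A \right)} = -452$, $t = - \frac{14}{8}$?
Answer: $671$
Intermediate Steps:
$t = - \frac{7}{4}$ ($t = \left(-14\right) \frac{1}{8} = - \frac{7}{4} \approx -1.75$)
$d{\left(X,m \right)} = - \frac{35}{24}$ ($d{\left(X,m \right)} = - \frac{7}{6} + \frac{1}{6} \left(- \frac{7}{4}\right) = - \frac{7}{6} - \frac{7}{24} = - \frac{35}{24}$)
$W{\left(H \right)} = - 3 H$
$W{\left(-73 \right)} - q{\left(d{\left(-7,26 \right)},351 \right)} = \left(-3\right) \left(-73\right) - -452 = 219 + 452 = 671$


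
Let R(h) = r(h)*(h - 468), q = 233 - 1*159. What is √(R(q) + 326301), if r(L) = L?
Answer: √297145 ≈ 545.11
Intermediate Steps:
q = 74 (q = 233 - 159 = 74)
R(h) = h*(-468 + h) (R(h) = h*(h - 468) = h*(-468 + h))
√(R(q) + 326301) = √(74*(-468 + 74) + 326301) = √(74*(-394) + 326301) = √(-29156 + 326301) = √297145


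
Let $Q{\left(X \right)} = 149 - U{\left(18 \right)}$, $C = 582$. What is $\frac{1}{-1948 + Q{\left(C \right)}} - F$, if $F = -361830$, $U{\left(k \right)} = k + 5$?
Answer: $\frac{659254259}{1822} \approx 3.6183 \cdot 10^{5}$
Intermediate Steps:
$U{\left(k \right)} = 5 + k$
$Q{\left(X \right)} = 126$ ($Q{\left(X \right)} = 149 - \left(5 + 18\right) = 149 - 23 = 126$)
$\frac{1}{-1948 + Q{\left(C \right)}} - F = \frac{1}{-1948 + 126} - -361830 = \frac{1}{-1822} + 361830 = - \frac{1}{1822} + 361830 = \frac{659254259}{1822}$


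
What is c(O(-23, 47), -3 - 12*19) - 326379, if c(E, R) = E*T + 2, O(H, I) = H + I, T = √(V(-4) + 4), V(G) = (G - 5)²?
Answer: -326377 + 24*√85 ≈ -3.2616e+5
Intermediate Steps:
V(G) = (-5 + G)²
T = √85 (T = √((-5 - 4)² + 4) = √((-9)² + 4) = √(81 + 4) = √85 ≈ 9.2195)
c(E, R) = 2 + E*√85 (c(E, R) = E*√85 + 2 = 2 + E*√85)
c(O(-23, 47), -3 - 12*19) - 326379 = (2 + (-23 + 47)*√85) - 326379 = (2 + 24*√85) - 326379 = -326377 + 24*√85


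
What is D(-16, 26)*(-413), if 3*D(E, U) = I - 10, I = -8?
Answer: 2478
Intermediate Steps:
D(E, U) = -6 (D(E, U) = (-8 - 10)/3 = (⅓)*(-18) = -6)
D(-16, 26)*(-413) = -6*(-413) = 2478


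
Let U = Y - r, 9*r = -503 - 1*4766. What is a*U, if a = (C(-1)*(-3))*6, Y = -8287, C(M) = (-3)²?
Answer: 1247652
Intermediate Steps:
r = -5269/9 (r = (-503 - 1*4766)/9 = (-503 - 4766)/9 = (⅑)*(-5269) = -5269/9 ≈ -585.44)
C(M) = 9
a = -162 (a = (9*(-3))*6 = -27*6 = -162)
U = -69314/9 (U = -8287 - 1*(-5269/9) = -8287 + 5269/9 = -69314/9 ≈ -7701.6)
a*U = -162*(-69314/9) = 1247652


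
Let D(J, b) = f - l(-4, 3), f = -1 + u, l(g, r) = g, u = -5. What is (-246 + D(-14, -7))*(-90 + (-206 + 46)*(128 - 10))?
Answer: 4704560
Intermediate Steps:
f = -6 (f = -1 - 5 = -6)
D(J, b) = -2 (D(J, b) = -6 - 1*(-4) = -6 + 4 = -2)
(-246 + D(-14, -7))*(-90 + (-206 + 46)*(128 - 10)) = (-246 - 2)*(-90 + (-206 + 46)*(128 - 10)) = -248*(-90 - 160*118) = -248*(-90 - 18880) = -248*(-18970) = 4704560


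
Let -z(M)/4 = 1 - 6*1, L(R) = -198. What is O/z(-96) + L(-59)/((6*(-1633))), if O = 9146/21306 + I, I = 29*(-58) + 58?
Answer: -28237172087/347926980 ≈ -81.158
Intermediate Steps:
I = -1624 (I = -1682 + 58 = -1624)
z(M) = 20 (z(M) = -4*(1 - 6*1) = -4*(1 - 6) = -4*(-5) = 20)
O = -17295899/10653 (O = 9146/21306 - 1624 = 9146*(1/21306) - 1624 = 4573/10653 - 1624 = -17295899/10653 ≈ -1623.6)
O/z(-96) + L(-59)/((6*(-1633))) = -17295899/10653/20 - 198/(6*(-1633)) = -17295899/10653*1/20 - 198/(-9798) = -17295899/213060 - 198*(-1/9798) = -17295899/213060 + 33/1633 = -28237172087/347926980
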